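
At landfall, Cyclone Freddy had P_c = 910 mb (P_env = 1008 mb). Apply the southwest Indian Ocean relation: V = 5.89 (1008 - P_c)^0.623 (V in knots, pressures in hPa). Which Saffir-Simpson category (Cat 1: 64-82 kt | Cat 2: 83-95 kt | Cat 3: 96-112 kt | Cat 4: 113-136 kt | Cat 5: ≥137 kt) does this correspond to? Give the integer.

3

ΔP = 1008 − 910 = 98 mb.
V ≈ 5.89 × 98^0.623 = 5.89 × 17.40 ≈ 102 kt.
102 kt falls in the Category 3 band.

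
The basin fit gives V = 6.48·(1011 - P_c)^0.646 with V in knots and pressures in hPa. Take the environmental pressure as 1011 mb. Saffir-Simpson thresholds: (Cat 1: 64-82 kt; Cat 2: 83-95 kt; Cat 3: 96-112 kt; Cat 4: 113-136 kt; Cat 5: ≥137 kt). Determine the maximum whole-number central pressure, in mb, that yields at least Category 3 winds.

946 mb

Category 3 begins at V = 96 kt.
Required ΔP = (96/6.48)^(1/0.646) = 14.815^1.548 ≈ 64.90 mb.
P_c ≤ 1011 − 64.90 = 946.10, so the highest integer P_c is 946 mb.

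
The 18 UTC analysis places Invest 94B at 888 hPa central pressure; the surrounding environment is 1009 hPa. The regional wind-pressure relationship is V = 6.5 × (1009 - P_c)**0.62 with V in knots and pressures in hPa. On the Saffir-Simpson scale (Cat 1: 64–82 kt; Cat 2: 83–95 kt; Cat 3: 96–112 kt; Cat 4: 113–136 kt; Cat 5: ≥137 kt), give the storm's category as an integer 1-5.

4

ΔP = 1009 − 888 = 121 hPa.
V ≈ 6.5 × 121^0.62 = 6.5 × 19.56 ≈ 127 kt.
127 kt falls in the Category 4 band.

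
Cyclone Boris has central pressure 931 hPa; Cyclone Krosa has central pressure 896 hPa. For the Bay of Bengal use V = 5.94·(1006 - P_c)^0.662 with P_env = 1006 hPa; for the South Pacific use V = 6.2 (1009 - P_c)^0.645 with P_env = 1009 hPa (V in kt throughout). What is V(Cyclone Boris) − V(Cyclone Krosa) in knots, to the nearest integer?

-27 kt

Cyclone Boris: ΔP = 75; V ≈ 5.94 × 75^0.662 ≈ 103.53 kt.
Cyclone Krosa: ΔP = 113; V ≈ 6.2 × 113^0.645 ≈ 130.81 kt.
Difference ≈ 103.53 − 130.81 = -27.28 → -27 kt.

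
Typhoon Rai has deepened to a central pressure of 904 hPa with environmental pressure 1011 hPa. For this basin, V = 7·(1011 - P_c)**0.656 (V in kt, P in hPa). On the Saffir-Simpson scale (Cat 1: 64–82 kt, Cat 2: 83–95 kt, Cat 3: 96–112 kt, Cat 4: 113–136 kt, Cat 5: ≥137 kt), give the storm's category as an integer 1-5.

5

ΔP = 1011 − 904 = 107 hPa.
V ≈ 7 × 107^0.656 = 7 × 21.44 ≈ 150 kt.
150 kt falls in the Category 5 band.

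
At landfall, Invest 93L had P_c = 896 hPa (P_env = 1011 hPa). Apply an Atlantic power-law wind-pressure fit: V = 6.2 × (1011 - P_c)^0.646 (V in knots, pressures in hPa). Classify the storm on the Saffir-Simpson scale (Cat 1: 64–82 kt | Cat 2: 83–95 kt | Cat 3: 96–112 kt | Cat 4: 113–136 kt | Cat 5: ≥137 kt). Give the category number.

ΔP = 1011 − 896 = 115 hPa.
V ≈ 6.2 × 115^0.646 = 6.2 × 21.44 ≈ 133 kt.
133 kt falls in the Category 4 band.

4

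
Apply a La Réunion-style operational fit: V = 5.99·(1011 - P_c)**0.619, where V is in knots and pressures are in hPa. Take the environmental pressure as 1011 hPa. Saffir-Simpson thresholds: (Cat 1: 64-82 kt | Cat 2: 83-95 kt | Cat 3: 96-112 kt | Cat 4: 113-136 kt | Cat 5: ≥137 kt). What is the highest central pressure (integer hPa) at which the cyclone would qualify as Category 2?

941 hPa

Category 2 begins at V = 83 kt.
Required ΔP = (83/5.99)^(1/0.619) = 13.856^1.616 ≈ 69.88 hPa.
P_c ≤ 1011 − 69.88 = 941.12, so the highest integer P_c is 941 hPa.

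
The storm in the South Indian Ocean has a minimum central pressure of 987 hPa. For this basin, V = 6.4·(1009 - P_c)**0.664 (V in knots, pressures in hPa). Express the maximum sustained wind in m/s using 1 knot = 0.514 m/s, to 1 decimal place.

25.6 m/s

ΔP = 1009 − 987 = 22 hPa.
V ≈ 6.4 × 22^0.664 = 6.4 × 7.787 ≈ 49.837 kt.
49.837 × 0.514 ≈ 25.62 m/s → 25.6 m/s.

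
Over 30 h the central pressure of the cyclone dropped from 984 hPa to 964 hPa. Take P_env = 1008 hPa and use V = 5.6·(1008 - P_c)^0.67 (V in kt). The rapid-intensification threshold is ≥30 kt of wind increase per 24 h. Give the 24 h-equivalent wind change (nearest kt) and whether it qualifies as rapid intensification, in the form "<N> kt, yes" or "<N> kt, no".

V₁: ΔP = 24, V ≈ 5.6 × 24^0.67 ≈ 47.09 kt.
V₂: ΔP = 44, V ≈ 5.6 × 44^0.67 ≈ 70.68 kt.
ΔV over 30 h = 23.59 kt → 24 h equivalent = 23.59 × 24/30 ≈ 18.87 kt.
19 kt < 30 kt ⇒ not rapid intensification.

19 kt, no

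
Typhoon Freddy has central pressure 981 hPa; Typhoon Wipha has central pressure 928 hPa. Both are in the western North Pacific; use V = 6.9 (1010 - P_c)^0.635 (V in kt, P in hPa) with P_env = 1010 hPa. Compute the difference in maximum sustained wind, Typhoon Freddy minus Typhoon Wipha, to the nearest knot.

Typhoon Freddy: ΔP = 29; V ≈ 6.9 × 29^0.635 ≈ 58.54 kt.
Typhoon Wipha: ΔP = 82; V ≈ 6.9 × 82^0.635 ≈ 113.27 kt.
Difference ≈ 58.54 − 113.27 = -54.73 → -55 kt.

-55 kt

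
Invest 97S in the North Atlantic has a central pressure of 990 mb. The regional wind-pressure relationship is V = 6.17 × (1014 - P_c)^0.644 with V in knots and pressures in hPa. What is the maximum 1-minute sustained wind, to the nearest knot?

48 kt

ΔP = 1014 − 990 = 24 mb.
24^0.644 ≈ 7.742.
V ≈ 6.17 × 7.742 ≈ 47.8 kt.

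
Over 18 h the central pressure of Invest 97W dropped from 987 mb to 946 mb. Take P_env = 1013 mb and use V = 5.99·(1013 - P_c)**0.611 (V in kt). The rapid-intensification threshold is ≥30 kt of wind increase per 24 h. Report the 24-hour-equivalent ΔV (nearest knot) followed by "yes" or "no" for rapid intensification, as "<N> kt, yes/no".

V₁: ΔP = 26, V ≈ 5.99 × 26^0.611 ≈ 43.85 kt.
V₂: ΔP = 67, V ≈ 5.99 × 67^0.611 ≈ 78.19 kt.
ΔV over 18 h = 34.34 kt → 24 h equivalent = 34.34 × 24/18 ≈ 45.79 kt.
46 kt ≥ 30 kt ⇒ rapid intensification.

46 kt, yes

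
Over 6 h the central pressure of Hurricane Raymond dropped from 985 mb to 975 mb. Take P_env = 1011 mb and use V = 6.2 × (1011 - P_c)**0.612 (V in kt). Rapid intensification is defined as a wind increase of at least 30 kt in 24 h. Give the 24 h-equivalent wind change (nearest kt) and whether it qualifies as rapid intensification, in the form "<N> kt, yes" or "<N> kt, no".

V₁: ΔP = 26, V ≈ 6.2 × 26^0.612 ≈ 45.54 kt.
V₂: ΔP = 36, V ≈ 6.2 × 36^0.612 ≈ 55.57 kt.
ΔV over 6 h = 10.03 kt → 24 h equivalent = 10.03 × 24/6 ≈ 40.12 kt.
40 kt ≥ 30 kt ⇒ rapid intensification.

40 kt, yes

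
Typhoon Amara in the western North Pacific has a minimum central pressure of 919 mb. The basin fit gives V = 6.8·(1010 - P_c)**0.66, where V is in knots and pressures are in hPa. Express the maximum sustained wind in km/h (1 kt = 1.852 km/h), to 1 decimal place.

ΔP = 1010 − 919 = 91 mb.
V ≈ 6.8 × 91^0.66 = 6.8 × 19.632 ≈ 133.498 kt.
133.498 × 1.852 ≈ 247.24 km/h → 247.2 km/h.

247.2 km/h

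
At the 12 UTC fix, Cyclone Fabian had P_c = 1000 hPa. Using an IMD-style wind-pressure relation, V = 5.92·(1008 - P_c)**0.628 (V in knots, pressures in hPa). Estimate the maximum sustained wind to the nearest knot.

ΔP = 1008 − 1000 = 8 hPa.
8^0.628 ≈ 3.691.
V ≈ 5.92 × 3.691 ≈ 21.9 kt.

22 kt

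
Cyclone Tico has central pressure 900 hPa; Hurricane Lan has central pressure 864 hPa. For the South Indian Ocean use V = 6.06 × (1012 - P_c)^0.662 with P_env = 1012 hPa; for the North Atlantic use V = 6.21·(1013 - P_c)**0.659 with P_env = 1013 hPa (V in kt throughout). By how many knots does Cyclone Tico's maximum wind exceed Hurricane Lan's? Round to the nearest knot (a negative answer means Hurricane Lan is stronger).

-30 kt

Cyclone Tico: ΔP = 112; V ≈ 6.06 × 112^0.662 ≈ 137.74 kt.
Hurricane Lan: ΔP = 149; V ≈ 6.21 × 149^0.659 ≈ 167.97 kt.
Difference ≈ 137.74 − 167.97 = -30.23 → -30 kt.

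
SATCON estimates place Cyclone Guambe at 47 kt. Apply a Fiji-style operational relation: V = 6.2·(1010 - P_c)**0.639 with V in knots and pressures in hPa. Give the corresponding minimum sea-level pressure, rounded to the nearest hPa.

986 hPa

ΔP = (V / 6.2)^(1/0.639) = (47/6.2)^1.565.
47/6.2 = 7.581; 7.581^1.565 ≈ 23.81 hPa.
P_c = 1010 − 23.81 = 986.19 ≈ 986 hPa.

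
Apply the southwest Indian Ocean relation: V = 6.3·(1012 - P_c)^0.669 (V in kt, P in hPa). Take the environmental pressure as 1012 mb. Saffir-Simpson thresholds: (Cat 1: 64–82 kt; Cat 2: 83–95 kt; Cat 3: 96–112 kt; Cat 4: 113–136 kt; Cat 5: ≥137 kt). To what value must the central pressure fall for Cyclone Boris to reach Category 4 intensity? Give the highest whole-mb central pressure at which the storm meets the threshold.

Category 4 begins at V = 113 kt.
Required ΔP = (113/6.3)^(1/0.669) = 17.937^1.495 ≈ 74.83 mb.
P_c ≤ 1012 − 74.83 = 937.17, so the highest integer P_c is 937 mb.

937 mb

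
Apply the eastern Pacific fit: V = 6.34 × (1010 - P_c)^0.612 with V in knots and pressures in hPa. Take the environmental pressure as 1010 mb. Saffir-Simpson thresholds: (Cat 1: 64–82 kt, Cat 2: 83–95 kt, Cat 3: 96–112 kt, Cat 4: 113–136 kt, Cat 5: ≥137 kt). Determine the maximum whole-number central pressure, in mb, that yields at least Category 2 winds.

943 mb

Category 2 begins at V = 83 kt.
Required ΔP = (83/6.34)^(1/0.612) = 13.091^1.634 ≈ 66.86 mb.
P_c ≤ 1010 − 66.86 = 943.14, so the highest integer P_c is 943 mb.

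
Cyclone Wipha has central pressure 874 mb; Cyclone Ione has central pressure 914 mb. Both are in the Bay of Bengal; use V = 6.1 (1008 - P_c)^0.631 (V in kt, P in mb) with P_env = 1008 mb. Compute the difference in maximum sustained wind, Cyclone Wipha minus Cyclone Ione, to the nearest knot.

Cyclone Wipha: ΔP = 134; V ≈ 6.1 × 134^0.631 ≈ 134.13 kt.
Cyclone Ione: ΔP = 94; V ≈ 6.1 × 94^0.631 ≈ 107.24 kt.
Difference ≈ 134.13 − 107.24 = 26.89 → 27 kt.

27 kt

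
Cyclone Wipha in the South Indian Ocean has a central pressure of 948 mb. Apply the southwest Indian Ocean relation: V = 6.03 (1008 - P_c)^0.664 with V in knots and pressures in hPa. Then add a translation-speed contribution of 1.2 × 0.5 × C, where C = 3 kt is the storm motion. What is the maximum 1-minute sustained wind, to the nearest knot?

ΔP = 1008 − 948 = 60 mb.
60^0.664 ≈ 15.160.
V ≈ 6.03 × 15.160 ≈ 91.4 kt.
Translation term: 1.2 × 0.5 × 3 = 1.8 kt.
Corrected V ≈ 93.2 kt → 93 kt.

93 kt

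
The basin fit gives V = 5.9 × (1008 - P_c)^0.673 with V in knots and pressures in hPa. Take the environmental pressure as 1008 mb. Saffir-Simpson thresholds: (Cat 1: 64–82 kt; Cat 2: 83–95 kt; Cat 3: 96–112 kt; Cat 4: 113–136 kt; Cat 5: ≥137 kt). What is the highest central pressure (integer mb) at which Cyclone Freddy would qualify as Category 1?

973 mb

Category 1 begins at V = 64 kt.
Required ΔP = (64/5.9)^(1/0.673) = 10.847^1.486 ≈ 34.54 mb.
P_c ≤ 1008 − 34.54 = 973.46, so the highest integer P_c is 973 mb.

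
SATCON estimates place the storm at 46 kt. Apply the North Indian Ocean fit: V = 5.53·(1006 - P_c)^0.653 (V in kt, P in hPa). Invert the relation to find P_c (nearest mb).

ΔP = (V / 5.53)^(1/0.653) = (46/5.53)^1.531.
46/5.53 = 8.318; 8.318^1.531 ≈ 25.64 mb.
P_c = 1006 − 25.64 = 980.36 ≈ 980 mb.

980 mb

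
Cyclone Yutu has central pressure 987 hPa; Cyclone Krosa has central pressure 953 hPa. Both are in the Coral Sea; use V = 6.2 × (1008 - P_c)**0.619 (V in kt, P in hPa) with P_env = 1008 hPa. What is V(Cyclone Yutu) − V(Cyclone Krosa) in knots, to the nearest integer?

Cyclone Yutu: ΔP = 21; V ≈ 6.2 × 21^0.619 ≈ 40.82 kt.
Cyclone Krosa: ΔP = 55; V ≈ 6.2 × 55^0.619 ≈ 74.08 kt.
Difference ≈ 40.82 − 74.08 = -33.26 → -33 kt.

-33 kt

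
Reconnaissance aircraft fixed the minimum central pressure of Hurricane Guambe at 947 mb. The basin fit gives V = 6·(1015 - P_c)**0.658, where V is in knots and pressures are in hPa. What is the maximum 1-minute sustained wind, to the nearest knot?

96 kt

ΔP = 1015 − 947 = 68 mb.
68^0.658 ≈ 16.062.
V ≈ 6 × 16.062 ≈ 96.4 kt.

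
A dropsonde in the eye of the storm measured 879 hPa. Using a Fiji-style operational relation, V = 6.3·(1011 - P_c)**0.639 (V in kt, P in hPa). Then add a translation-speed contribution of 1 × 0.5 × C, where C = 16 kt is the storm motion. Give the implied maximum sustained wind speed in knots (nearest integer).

151 kt

ΔP = 1011 − 879 = 132 hPa.
132^0.639 ≈ 22.649.
V ≈ 6.3 × 22.649 ≈ 142.7 kt.
Translation term: 1 × 0.5 × 16 = 8 kt.
Corrected V ≈ 150.7 kt → 151 kt.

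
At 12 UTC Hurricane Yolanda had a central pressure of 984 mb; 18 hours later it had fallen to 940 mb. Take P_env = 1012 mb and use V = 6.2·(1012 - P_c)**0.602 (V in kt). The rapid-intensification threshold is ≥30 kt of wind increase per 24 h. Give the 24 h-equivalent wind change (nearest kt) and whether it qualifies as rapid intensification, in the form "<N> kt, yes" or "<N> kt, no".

47 kt, yes

V₁: ΔP = 28, V ≈ 6.2 × 28^0.602 ≈ 46.09 kt.
V₂: ΔP = 72, V ≈ 6.2 × 72^0.602 ≈ 81.38 kt.
ΔV over 18 h = 35.29 kt → 24 h equivalent = 35.29 × 24/18 ≈ 47.05 kt.
47 kt ≥ 30 kt ⇒ rapid intensification.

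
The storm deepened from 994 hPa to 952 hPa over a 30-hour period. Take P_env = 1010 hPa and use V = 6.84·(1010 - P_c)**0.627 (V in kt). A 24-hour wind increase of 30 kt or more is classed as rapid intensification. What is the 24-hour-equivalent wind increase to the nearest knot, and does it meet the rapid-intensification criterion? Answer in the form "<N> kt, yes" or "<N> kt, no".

V₁: ΔP = 16, V ≈ 6.84 × 16^0.627 ≈ 38.91 kt.
V₂: ΔP = 58, V ≈ 6.84 × 58^0.627 ≈ 87.24 kt.
ΔV over 30 h = 48.33 kt → 24 h equivalent = 48.33 × 24/30 ≈ 38.66 kt.
39 kt ≥ 30 kt ⇒ rapid intensification.

39 kt, yes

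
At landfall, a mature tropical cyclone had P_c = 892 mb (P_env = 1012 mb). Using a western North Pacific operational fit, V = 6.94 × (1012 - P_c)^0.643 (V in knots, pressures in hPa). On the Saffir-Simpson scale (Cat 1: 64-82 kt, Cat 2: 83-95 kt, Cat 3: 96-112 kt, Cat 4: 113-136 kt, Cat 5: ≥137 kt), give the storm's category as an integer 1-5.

ΔP = 1012 − 892 = 120 mb.
V ≈ 6.94 × 120^0.643 = 6.94 × 21.72 ≈ 151 kt.
151 kt falls in the Category 5 band.

5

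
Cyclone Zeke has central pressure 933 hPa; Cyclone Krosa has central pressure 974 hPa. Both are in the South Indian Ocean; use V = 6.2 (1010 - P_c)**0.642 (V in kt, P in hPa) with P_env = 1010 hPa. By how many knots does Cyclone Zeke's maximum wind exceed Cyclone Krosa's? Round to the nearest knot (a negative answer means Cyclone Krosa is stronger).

Cyclone Zeke: ΔP = 77; V ≈ 6.2 × 77^0.642 ≈ 100.81 kt.
Cyclone Krosa: ΔP = 36; V ≈ 6.2 × 36^0.642 ≈ 61.88 kt.
Difference ≈ 100.81 − 61.88 = 38.93 → 39 kt.

39 kt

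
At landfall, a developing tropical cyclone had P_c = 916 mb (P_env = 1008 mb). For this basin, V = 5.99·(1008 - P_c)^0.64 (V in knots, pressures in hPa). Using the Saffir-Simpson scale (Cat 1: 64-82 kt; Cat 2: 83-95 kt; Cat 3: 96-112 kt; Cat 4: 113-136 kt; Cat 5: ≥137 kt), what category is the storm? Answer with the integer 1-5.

ΔP = 1008 − 916 = 92 mb.
V ≈ 5.99 × 92^0.64 = 5.99 × 18.06 ≈ 108 kt.
108 kt falls in the Category 3 band.

3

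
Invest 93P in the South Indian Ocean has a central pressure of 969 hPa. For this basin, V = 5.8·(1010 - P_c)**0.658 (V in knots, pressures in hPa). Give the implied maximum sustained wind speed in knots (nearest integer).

ΔP = 1010 − 969 = 41 hPa.
41^0.658 ≈ 11.514.
V ≈ 5.8 × 11.514 ≈ 66.8 kt.

67 kt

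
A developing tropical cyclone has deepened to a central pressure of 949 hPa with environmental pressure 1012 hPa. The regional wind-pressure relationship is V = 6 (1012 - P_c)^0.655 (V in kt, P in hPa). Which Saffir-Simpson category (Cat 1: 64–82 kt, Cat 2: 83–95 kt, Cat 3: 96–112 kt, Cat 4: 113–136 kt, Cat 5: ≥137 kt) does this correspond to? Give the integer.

2

ΔP = 1012 − 949 = 63 hPa.
V ≈ 6 × 63^0.655 = 6 × 15.09 ≈ 91 kt.
91 kt falls in the Category 2 band.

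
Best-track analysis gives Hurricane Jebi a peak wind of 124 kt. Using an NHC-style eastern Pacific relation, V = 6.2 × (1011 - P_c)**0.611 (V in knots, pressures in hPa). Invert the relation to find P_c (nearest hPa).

ΔP = (V / 6.2)^(1/0.611) = (124/6.2)^1.637.
124/6.2 = 20.000; 20.000^1.637 ≈ 134.69 hPa.
P_c = 1011 − 134.69 = 876.31 ≈ 876 hPa.

876 hPa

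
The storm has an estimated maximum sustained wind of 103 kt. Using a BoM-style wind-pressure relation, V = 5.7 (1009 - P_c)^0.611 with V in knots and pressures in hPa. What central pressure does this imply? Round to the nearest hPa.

895 hPa

ΔP = (V / 5.7)^(1/0.611) = (103/5.7)^1.637.
103/5.7 = 18.070; 18.070^1.637 ≈ 114.08 hPa.
P_c = 1009 − 114.08 = 894.92 ≈ 895 hPa.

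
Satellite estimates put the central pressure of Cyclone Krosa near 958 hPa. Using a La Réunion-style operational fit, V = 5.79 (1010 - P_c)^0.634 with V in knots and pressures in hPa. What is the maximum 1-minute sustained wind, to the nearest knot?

ΔP = 1010 − 958 = 52 hPa.
52^0.634 ≈ 12.245.
V ≈ 5.79 × 12.245 ≈ 70.9 kt.

71 kt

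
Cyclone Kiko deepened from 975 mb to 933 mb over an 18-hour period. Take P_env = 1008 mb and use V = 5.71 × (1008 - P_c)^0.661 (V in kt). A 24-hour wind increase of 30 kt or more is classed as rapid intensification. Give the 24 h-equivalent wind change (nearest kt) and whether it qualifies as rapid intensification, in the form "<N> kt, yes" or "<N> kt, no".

V₁: ΔP = 33, V ≈ 5.71 × 33^0.661 ≈ 57.59 kt.
V₂: ΔP = 75, V ≈ 5.71 × 75^0.661 ≈ 99.09 kt.
ΔV over 18 h = 41.50 kt → 24 h equivalent = 41.50 × 24/18 ≈ 55.33 kt.
55 kt ≥ 30 kt ⇒ rapid intensification.

55 kt, yes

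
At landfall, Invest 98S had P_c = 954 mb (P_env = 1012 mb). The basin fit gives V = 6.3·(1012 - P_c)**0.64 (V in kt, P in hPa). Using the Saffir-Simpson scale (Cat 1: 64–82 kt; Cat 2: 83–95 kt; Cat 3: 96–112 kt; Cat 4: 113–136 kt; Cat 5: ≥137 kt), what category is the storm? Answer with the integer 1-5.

2

ΔP = 1012 − 954 = 58 mb.
V ≈ 6.3 × 58^0.64 = 6.3 × 13.45 ≈ 85 kt.
85 kt falls in the Category 2 band.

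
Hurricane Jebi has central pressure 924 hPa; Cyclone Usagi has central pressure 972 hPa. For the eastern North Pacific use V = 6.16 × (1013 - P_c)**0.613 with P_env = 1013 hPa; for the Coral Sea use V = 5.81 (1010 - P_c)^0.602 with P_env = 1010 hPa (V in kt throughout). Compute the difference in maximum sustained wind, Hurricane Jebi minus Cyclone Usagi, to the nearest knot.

Hurricane Jebi: ΔP = 89; V ≈ 6.16 × 89^0.613 ≈ 96.51 kt.
Cyclone Usagi: ΔP = 38; V ≈ 5.81 × 38^0.602 ≈ 51.90 kt.
Difference ≈ 96.51 − 51.90 = 44.61 → 45 kt.

45 kt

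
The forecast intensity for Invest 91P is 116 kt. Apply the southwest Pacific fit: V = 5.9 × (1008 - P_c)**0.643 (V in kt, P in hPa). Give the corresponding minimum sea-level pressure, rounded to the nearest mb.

905 mb

ΔP = (V / 5.9)^(1/0.643) = (116/5.9)^1.555.
116/5.9 = 19.661; 19.661^1.555 ≈ 102.76 mb.
P_c = 1008 − 102.76 = 905.24 ≈ 905 mb.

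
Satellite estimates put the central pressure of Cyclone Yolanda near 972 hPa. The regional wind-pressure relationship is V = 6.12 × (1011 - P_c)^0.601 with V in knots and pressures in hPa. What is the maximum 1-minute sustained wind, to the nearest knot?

ΔP = 1011 − 972 = 39 hPa.
39^0.601 ≈ 9.041.
V ≈ 6.12 × 9.041 ≈ 55.3 kt.

55 kt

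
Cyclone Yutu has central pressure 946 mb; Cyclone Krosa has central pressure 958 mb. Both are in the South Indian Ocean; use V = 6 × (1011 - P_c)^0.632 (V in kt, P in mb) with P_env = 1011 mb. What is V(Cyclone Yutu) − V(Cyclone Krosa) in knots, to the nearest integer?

Cyclone Yutu: ΔP = 65; V ≈ 6 × 65^0.632 ≈ 83.93 kt.
Cyclone Krosa: ΔP = 53; V ≈ 6 × 53^0.632 ≈ 73.77 kt.
Difference ≈ 83.93 − 73.77 = 10.16 → 10 kt.

10 kt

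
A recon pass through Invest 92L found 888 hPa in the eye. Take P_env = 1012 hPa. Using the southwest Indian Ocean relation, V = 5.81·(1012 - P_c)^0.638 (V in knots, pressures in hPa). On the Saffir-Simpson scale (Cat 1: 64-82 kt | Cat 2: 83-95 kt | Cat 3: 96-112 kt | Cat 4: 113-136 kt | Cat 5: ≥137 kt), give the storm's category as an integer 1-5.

ΔP = 1012 − 888 = 124 hPa.
V ≈ 5.81 × 124^0.638 = 5.81 × 21.66 ≈ 126 kt.
126 kt falls in the Category 4 band.

4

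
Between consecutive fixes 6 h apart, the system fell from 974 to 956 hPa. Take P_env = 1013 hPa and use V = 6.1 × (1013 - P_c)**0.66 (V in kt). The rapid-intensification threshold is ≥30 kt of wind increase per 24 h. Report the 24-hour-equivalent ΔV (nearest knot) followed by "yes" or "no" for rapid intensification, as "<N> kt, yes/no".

V₁: ΔP = 39, V ≈ 6.1 × 39^0.66 ≈ 68.46 kt.
V₂: ΔP = 57, V ≈ 6.1 × 57^0.66 ≈ 87.94 kt.
ΔV over 6 h = 19.48 kt → 24 h equivalent = 19.48 × 24/6 ≈ 77.92 kt.
78 kt ≥ 30 kt ⇒ rapid intensification.

78 kt, yes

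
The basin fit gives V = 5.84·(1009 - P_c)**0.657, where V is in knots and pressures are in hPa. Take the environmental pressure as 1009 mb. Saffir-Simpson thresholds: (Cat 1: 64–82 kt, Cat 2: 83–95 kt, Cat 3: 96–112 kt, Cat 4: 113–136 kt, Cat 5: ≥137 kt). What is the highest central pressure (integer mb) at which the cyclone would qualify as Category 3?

938 mb

Category 3 begins at V = 96 kt.
Required ΔP = (96/5.84)^(1/0.657) = 16.438^1.522 ≈ 70.90 mb.
P_c ≤ 1009 − 70.90 = 938.10, so the highest integer P_c is 938 mb.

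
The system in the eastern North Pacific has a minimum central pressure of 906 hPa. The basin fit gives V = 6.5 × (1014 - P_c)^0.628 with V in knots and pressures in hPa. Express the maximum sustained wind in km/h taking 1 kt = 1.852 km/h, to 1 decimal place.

227.8 km/h

ΔP = 1014 − 906 = 108 hPa.
V ≈ 6.5 × 108^0.628 = 6.5 × 18.923 ≈ 123.000 kt.
123.000 × 1.852 ≈ 227.80 km/h → 227.8 km/h.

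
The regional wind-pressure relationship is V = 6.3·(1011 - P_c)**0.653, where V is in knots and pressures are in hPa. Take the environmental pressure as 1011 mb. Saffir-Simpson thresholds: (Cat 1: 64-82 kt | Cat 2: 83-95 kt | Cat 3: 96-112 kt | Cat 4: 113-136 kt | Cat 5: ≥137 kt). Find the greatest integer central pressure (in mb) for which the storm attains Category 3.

946 mb

Category 3 begins at V = 96 kt.
Required ΔP = (96/6.3)^(1/0.653) = 15.238^1.531 ≈ 64.79 mb.
P_c ≤ 1011 − 64.79 = 946.21, so the highest integer P_c is 946 mb.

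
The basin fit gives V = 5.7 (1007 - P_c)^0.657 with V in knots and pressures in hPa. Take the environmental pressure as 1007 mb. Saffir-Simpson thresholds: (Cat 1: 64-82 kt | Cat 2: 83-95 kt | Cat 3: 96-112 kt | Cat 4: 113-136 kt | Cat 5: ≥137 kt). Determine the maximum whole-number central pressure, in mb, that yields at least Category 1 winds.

Category 1 begins at V = 64 kt.
Required ΔP = (64/5.7)^(1/0.657) = 11.228^1.522 ≈ 39.69 mb.
P_c ≤ 1007 − 39.69 = 967.31, so the highest integer P_c is 967 mb.

967 mb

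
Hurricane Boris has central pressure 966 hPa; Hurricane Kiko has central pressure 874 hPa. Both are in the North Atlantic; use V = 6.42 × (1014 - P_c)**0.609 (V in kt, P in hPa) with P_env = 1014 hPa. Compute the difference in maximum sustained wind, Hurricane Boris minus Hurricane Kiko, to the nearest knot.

Hurricane Boris: ΔP = 48; V ≈ 6.42 × 48^0.609 ≈ 67.83 kt.
Hurricane Kiko: ΔP = 140; V ≈ 6.42 × 140^0.609 ≈ 130.17 kt.
Difference ≈ 67.83 − 130.17 = -62.34 → -62 kt.

-62 kt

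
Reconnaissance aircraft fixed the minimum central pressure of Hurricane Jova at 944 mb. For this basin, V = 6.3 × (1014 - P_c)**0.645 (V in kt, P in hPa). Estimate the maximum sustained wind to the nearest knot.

98 kt

ΔP = 1014 − 944 = 70 mb.
70^0.645 ≈ 15.491.
V ≈ 6.3 × 15.491 ≈ 97.6 kt.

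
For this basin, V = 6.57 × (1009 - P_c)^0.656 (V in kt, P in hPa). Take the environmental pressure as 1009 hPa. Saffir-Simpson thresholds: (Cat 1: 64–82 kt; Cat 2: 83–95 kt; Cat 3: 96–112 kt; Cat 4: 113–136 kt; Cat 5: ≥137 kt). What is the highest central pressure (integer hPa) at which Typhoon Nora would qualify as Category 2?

Category 2 begins at V = 83 kt.
Required ΔP = (83/6.57)^(1/0.656) = 12.633^1.524 ≈ 47.77 hPa.
P_c ≤ 1009 − 47.77 = 961.23, so the highest integer P_c is 961 hPa.

961 hPa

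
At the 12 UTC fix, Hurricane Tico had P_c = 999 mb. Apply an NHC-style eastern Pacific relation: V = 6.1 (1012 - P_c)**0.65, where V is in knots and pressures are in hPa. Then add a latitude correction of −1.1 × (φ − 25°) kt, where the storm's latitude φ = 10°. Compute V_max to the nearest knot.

49 kt

ΔP = 1012 − 999 = 13 mb.
13^0.65 ≈ 5.297.
V ≈ 6.1 × 5.297 ≈ 32.3 kt.
Latitude correction: −1.1 × (10 − 25) = 16.5 kt.
Corrected V ≈ 48.8 kt → 49 kt.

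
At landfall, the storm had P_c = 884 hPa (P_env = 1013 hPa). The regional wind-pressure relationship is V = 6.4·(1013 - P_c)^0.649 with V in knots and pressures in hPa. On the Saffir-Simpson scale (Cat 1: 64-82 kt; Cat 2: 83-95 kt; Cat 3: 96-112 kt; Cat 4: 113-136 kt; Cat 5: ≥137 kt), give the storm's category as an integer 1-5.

5

ΔP = 1013 − 884 = 129 hPa.
V ≈ 6.4 × 129^0.649 = 6.4 × 23.43 ≈ 150 kt.
150 kt falls in the Category 5 band.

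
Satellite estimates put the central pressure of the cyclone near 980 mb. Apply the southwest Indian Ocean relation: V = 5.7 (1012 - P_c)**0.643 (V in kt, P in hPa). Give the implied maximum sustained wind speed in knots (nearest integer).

53 kt

ΔP = 1012 − 980 = 32 mb.
32^0.643 ≈ 9.286.
V ≈ 5.7 × 9.286 ≈ 52.9 kt.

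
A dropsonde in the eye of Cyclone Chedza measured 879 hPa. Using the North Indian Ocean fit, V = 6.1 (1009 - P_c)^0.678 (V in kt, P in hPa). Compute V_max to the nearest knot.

165 kt

ΔP = 1009 − 879 = 130 hPa.
130^0.678 ≈ 27.118.
V ≈ 6.1 × 27.118 ≈ 165.4 kt.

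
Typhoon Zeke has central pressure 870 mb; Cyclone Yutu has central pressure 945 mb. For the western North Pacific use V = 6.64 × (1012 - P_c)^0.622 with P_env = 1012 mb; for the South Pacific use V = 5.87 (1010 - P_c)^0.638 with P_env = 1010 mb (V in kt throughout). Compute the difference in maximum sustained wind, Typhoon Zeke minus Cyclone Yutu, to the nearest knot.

Typhoon Zeke: ΔP = 142; V ≈ 6.64 × 142^0.622 ≈ 144.84 kt.
Cyclone Yutu: ΔP = 65; V ≈ 5.87 × 65^0.638 ≈ 84.19 kt.
Difference ≈ 144.84 − 84.19 = 60.65 → 61 kt.

61 kt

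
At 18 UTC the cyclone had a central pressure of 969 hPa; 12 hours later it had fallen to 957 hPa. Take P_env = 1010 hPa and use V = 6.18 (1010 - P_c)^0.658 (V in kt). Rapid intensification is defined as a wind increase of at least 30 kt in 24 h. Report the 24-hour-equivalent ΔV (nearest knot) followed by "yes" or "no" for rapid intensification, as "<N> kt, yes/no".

26 kt, no

V₁: ΔP = 41, V ≈ 6.18 × 41^0.658 ≈ 71.15 kt.
V₂: ΔP = 53, V ≈ 6.18 × 53^0.658 ≈ 84.25 kt.
ΔV over 12 h = 13.10 kt → 24 h equivalent = 13.10 × 24/12 ≈ 26.20 kt.
26 kt < 30 kt ⇒ not rapid intensification.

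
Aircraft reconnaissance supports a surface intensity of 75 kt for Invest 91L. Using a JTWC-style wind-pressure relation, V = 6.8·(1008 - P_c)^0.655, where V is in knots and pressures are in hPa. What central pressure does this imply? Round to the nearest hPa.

ΔP = (V / 6.8)^(1/0.655) = (75/6.8)^1.527.
75/6.8 = 11.029; 11.029^1.527 ≈ 39.06 hPa.
P_c = 1008 − 39.06 = 968.94 ≈ 969 hPa.

969 hPa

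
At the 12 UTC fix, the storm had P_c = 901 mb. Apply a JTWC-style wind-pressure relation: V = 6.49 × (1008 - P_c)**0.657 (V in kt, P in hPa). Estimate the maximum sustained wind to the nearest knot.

ΔP = 1008 − 901 = 107 mb.
107^0.657 ≈ 21.543.
V ≈ 6.49 × 21.543 ≈ 139.8 kt.

140 kt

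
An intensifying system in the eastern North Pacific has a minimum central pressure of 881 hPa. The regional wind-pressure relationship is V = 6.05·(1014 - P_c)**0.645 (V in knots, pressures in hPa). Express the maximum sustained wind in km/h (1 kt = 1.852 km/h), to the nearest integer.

263 km/h

ΔP = 1014 − 881 = 133 hPa.
V ≈ 6.05 × 133^0.645 = 6.05 × 23.436 ≈ 141.788 kt.
141.788 × 1.852 ≈ 262.59 km/h → 263 km/h.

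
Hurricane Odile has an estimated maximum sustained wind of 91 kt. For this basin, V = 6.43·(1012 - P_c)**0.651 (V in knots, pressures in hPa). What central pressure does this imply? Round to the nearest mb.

ΔP = (V / 6.43)^(1/0.651) = (91/6.43)^1.536.
91/6.43 = 14.152; 14.152^1.536 ≈ 58.59 mb.
P_c = 1012 − 58.59 = 953.41 ≈ 953 mb.

953 mb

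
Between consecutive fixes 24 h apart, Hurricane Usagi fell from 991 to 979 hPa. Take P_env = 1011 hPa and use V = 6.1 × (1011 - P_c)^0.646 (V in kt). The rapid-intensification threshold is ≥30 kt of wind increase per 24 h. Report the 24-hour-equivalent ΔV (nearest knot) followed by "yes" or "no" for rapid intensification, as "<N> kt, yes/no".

15 kt, no

V₁: ΔP = 20, V ≈ 6.1 × 20^0.646 ≈ 42.25 kt.
V₂: ΔP = 32, V ≈ 6.1 × 32^0.646 ≈ 57.23 kt.
ΔV over 24 h = 14.98 kt → 24 h equivalent = 14.98 × 24/24 ≈ 14.98 kt.
15 kt < 30 kt ⇒ not rapid intensification.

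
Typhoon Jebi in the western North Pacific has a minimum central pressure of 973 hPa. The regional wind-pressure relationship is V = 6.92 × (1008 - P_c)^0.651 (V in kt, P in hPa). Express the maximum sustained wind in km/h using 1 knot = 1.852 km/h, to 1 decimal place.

ΔP = 1008 − 973 = 35 hPa.
V ≈ 6.92 × 35^0.651 = 6.92 × 10.120 ≈ 70.032 kt.
70.032 × 1.852 ≈ 129.70 km/h → 129.7 km/h.

129.7 km/h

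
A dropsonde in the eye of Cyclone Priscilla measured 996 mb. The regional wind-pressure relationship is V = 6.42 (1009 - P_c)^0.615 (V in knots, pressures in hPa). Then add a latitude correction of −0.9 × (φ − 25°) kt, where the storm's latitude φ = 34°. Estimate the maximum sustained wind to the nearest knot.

ΔP = 1009 − 996 = 13 mb.
13^0.615 ≈ 4.843.
V ≈ 6.42 × 4.843 ≈ 31.1 kt.
Latitude correction: −0.9 × (34 − 25) = -8.1 kt.
Corrected V ≈ 23 kt → 23 kt.

23 kt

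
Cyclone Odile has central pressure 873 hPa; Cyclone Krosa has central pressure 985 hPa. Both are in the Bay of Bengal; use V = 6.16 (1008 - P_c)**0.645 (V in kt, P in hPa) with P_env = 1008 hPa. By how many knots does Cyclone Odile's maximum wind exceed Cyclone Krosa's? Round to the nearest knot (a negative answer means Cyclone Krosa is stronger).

99 kt

Cyclone Odile: ΔP = 135; V ≈ 6.16 × 135^0.645 ≈ 145.76 kt.
Cyclone Krosa: ΔP = 23; V ≈ 6.16 × 23^0.645 ≈ 46.55 kt.
Difference ≈ 145.76 − 46.55 = 99.21 → 99 kt.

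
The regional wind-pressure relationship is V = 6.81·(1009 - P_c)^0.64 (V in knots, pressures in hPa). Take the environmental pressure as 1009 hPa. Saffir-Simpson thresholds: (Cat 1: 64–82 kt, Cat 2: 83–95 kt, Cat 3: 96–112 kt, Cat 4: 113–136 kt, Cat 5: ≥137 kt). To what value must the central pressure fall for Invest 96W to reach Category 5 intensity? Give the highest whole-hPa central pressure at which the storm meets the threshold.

900 hPa

Category 5 begins at V = 137 kt.
Required ΔP = (137/6.81)^(1/0.64) = 20.117^1.562 ≈ 108.85 hPa.
P_c ≤ 1009 − 108.85 = 900.15, so the highest integer P_c is 900 hPa.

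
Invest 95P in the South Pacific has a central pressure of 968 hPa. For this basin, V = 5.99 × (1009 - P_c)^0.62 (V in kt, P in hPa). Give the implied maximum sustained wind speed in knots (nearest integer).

ΔP = 1009 − 968 = 41 hPa.
41^0.62 ≈ 9.998.
V ≈ 5.99 × 9.998 ≈ 59.9 kt.

60 kt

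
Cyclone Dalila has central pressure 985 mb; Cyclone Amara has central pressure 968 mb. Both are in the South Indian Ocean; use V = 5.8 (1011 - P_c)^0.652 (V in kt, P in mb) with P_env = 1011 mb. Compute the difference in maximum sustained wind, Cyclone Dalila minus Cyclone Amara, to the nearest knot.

-19 kt

Cyclone Dalila: ΔP = 26; V ≈ 5.8 × 26^0.652 ≈ 48.53 kt.
Cyclone Amara: ΔP = 43; V ≈ 5.8 × 43^0.652 ≈ 67.37 kt.
Difference ≈ 48.53 − 67.37 = -18.84 → -19 kt.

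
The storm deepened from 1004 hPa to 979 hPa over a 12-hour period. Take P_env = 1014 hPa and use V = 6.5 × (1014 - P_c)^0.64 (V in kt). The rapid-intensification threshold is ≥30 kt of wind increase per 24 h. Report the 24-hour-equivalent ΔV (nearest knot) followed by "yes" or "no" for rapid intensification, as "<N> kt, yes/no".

70 kt, yes

V₁: ΔP = 10, V ≈ 6.5 × 10^0.64 ≈ 28.37 kt.
V₂: ΔP = 35, V ≈ 6.5 × 35^0.64 ≈ 63.26 kt.
ΔV over 12 h = 34.89 kt → 24 h equivalent = 34.89 × 24/12 ≈ 69.78 kt.
70 kt ≥ 30 kt ⇒ rapid intensification.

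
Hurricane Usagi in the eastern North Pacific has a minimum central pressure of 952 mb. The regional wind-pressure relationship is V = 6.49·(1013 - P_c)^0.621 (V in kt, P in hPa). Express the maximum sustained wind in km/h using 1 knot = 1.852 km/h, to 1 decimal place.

ΔP = 1013 − 952 = 61 mb.
V ≈ 6.49 × 61^0.621 = 6.49 × 12.844 ≈ 83.356 kt.
83.356 × 1.852 ≈ 154.37 km/h → 154.4 km/h.

154.4 km/h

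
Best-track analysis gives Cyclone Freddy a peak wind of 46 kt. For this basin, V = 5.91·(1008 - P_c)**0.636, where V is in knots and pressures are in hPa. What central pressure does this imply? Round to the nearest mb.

ΔP = (V / 5.91)^(1/0.636) = (46/5.91)^1.572.
46/5.91 = 7.783; 7.783^1.572 ≈ 25.19 mb.
P_c = 1008 − 25.19 = 982.81 ≈ 983 mb.

983 mb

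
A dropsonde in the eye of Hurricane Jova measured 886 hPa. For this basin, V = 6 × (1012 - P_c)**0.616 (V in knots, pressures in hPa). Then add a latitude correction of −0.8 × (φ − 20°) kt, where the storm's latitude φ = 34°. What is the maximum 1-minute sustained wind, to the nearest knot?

107 kt

ΔP = 1012 − 886 = 126 hPa.
126^0.616 ≈ 19.671.
V ≈ 6 × 19.671 ≈ 118.0 kt.
Latitude correction: −0.8 × (34 − 20) = -11.2 kt.
Corrected V ≈ 106.8 kt → 107 kt.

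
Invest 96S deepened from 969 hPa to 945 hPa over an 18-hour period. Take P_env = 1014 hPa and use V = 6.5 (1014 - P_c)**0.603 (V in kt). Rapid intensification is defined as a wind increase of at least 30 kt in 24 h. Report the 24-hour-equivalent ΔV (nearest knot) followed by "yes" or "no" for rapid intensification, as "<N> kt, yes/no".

V₁: ΔP = 45, V ≈ 6.5 × 45^0.603 ≈ 64.54 kt.
V₂: ΔP = 69, V ≈ 6.5 × 69^0.603 ≈ 83.51 kt.
ΔV over 18 h = 18.97 kt → 24 h equivalent = 18.97 × 24/18 ≈ 25.29 kt.
25 kt < 30 kt ⇒ not rapid intensification.

25 kt, no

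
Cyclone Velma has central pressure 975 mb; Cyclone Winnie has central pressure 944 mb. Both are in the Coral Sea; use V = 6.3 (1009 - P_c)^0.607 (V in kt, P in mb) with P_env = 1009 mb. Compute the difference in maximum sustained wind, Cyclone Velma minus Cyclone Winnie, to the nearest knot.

Cyclone Velma: ΔP = 34; V ≈ 6.3 × 34^0.607 ≈ 53.57 kt.
Cyclone Winnie: ΔP = 65; V ≈ 6.3 × 65^0.607 ≈ 79.39 kt.
Difference ≈ 53.57 − 79.39 = -25.82 → -26 kt.

-26 kt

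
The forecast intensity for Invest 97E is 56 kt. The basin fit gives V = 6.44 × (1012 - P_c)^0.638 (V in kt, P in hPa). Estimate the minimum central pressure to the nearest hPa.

982 hPa

ΔP = (V / 6.44)^(1/0.638) = (56/6.44)^1.567.
56/6.44 = 8.696; 8.696^1.567 ≈ 29.67 hPa.
P_c = 1012 − 29.67 = 982.33 ≈ 982 hPa.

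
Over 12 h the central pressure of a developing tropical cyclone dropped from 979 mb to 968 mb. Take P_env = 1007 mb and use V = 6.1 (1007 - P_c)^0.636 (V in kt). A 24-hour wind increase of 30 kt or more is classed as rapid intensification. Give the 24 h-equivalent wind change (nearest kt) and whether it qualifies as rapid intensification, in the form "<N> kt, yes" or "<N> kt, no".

24 kt, no

V₁: ΔP = 28, V ≈ 6.1 × 28^0.636 ≈ 50.78 kt.
V₂: ΔP = 39, V ≈ 6.1 × 39^0.636 ≈ 62.70 kt.
ΔV over 12 h = 11.92 kt → 24 h equivalent = 11.92 × 24/12 ≈ 23.84 kt.
24 kt < 30 kt ⇒ not rapid intensification.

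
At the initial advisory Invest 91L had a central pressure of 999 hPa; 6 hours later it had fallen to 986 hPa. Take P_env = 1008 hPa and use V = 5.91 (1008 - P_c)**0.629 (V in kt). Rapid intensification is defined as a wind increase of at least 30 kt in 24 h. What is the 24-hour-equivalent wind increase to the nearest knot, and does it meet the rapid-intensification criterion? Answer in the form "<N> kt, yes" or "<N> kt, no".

V₁: ΔP = 9, V ≈ 5.91 × 9^0.629 ≈ 23.54 kt.
V₂: ΔP = 22, V ≈ 5.91 × 22^0.629 ≈ 41.30 kt.
ΔV over 6 h = 17.76 kt → 24 h equivalent = 17.76 × 24/6 ≈ 71.04 kt.
71 kt ≥ 30 kt ⇒ rapid intensification.

71 kt, yes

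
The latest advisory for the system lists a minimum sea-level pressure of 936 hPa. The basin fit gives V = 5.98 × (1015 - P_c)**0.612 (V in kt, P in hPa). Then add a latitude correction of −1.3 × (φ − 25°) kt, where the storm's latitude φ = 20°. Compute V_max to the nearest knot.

ΔP = 1015 − 936 = 79 hPa.
79^0.612 ≈ 14.499.
V ≈ 5.98 × 14.499 ≈ 86.7 kt.
Latitude correction: −1.3 × (20 − 25) = 6.5 kt.
Corrected V ≈ 93.2 kt → 93 kt.

93 kt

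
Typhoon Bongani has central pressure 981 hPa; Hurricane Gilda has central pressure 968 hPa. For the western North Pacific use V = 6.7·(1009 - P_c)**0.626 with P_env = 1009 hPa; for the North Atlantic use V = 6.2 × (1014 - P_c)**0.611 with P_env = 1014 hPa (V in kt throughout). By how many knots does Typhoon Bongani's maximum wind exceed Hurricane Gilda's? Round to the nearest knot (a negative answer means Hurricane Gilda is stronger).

-10 kt

Typhoon Bongani: ΔP = 28; V ≈ 6.7 × 28^0.626 ≈ 53.95 kt.
Hurricane Gilda: ΔP = 46; V ≈ 6.2 × 46^0.611 ≈ 64.32 kt.
Difference ≈ 53.95 − 64.32 = -10.37 → -10 kt.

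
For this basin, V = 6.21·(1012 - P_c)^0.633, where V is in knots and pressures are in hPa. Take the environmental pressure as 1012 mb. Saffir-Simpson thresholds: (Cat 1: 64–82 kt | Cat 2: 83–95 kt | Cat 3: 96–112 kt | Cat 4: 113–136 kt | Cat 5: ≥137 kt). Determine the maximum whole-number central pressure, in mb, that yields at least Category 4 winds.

Category 4 begins at V = 113 kt.
Required ΔP = (113/6.21)^(1/0.633) = 18.196^1.580 ≈ 97.84 mb.
P_c ≤ 1012 − 97.84 = 914.16, so the highest integer P_c is 914 mb.

914 mb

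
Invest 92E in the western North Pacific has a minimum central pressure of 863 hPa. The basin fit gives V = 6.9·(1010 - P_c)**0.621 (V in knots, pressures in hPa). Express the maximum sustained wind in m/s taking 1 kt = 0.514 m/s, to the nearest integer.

ΔP = 1010 − 863 = 147 hPa.
V ≈ 6.9 × 147^0.621 = 6.9 × 22.177 ≈ 153.022 kt.
153.022 × 0.514 ≈ 78.65 m/s → 79 m/s.

79 m/s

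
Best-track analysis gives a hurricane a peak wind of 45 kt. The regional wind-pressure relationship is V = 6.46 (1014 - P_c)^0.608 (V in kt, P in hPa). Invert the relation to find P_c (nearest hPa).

ΔP = (V / 6.46)^(1/0.608) = (45/6.46)^1.645.
45/6.46 = 6.966; 6.966^1.645 ≈ 24.35 hPa.
P_c = 1014 − 24.35 = 989.65 ≈ 990 hPa.

990 hPa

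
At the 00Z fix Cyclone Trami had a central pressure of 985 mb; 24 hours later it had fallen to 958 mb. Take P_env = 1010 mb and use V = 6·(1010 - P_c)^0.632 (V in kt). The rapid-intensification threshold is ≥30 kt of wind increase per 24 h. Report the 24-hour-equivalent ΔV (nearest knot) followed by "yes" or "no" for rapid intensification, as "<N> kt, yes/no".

27 kt, no

V₁: ΔP = 25, V ≈ 6 × 25^0.632 ≈ 45.88 kt.
V₂: ΔP = 52, V ≈ 6 × 52^0.632 ≈ 72.89 kt.
ΔV over 24 h = 27.01 kt → 24 h equivalent = 27.01 × 24/24 ≈ 27.01 kt.
27 kt < 30 kt ⇒ not rapid intensification.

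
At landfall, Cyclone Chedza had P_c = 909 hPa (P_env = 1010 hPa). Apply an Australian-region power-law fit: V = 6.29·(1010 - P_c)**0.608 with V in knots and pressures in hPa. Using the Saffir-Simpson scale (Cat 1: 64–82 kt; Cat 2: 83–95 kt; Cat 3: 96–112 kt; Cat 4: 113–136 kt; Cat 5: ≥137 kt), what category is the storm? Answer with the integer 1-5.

ΔP = 1010 − 909 = 101 hPa.
V ≈ 6.29 × 101^0.608 = 6.29 × 16.54 ≈ 104 kt.
104 kt falls in the Category 3 band.

3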